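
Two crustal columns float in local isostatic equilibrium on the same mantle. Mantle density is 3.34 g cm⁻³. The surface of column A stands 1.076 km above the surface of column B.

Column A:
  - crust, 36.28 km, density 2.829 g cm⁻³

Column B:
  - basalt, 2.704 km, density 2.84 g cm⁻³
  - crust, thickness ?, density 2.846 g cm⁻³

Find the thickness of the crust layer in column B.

Take the compensation level at the base of the deeper column (depth z_c below the surface of column A) and equate Σ ρ_i t_i down to z_c; mantle fills any gap and the z_c terms cancel.
Column A: 36.28×2.829 + (z_c − 36.28)×3.34
Column B: 1.076×0 + 2.704×2.84 + x×2.846 + (z_c − 1.076 − 2.704 − x)×3.34
The z_c×3.34 term appears on both sides and cancels. Collect the known terms of each column as K = Σ(ρt)_known − 3.34 × (depth of known layers): K_A = 102.63612 − 3.34×36.28 = −18.53908; K_B = 7.67936 − 3.34×(1.076 + 2.704) = −4.94584.
Balance: K_A = K_B − x×(3.34 − 2.846), so x = (K_B − K_A)/(3.34 − 2.846) = 13.5932/0.494 = 27.5 km.

27.5 km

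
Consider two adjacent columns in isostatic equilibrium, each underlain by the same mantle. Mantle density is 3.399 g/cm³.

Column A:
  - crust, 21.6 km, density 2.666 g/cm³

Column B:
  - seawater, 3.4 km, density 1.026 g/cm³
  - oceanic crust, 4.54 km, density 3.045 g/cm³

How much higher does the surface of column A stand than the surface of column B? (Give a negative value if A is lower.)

For any compensation level in the mantle, the mantle terms cancel and isostasy reduces to e = (Σt_A − Σt_B) − (Σ(ρt)_A − Σ(ρt)_B) / ρ_m.
Σt_A = 21.6 km; Σt_B = 7.94 km; Σ(ρt)_A = 57.5856; Σ(ρt)_B = 17.3127 (in km·g/cm³).
e = (21.6 − 7.94) − (57.5856 − 17.3127) / 3.399 = 1.81 km.

1.81 km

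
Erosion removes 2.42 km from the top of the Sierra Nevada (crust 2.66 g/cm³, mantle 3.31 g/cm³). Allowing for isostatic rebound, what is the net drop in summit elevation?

0.475 km

Rebound u = e ρ_c/ρ_m = 2.42 km × 2.66/3.31 = 1.945 km.
Net surface drop = e − u = 2.42 km − 1.945 km = e (ρ_m − ρ_c)/ρ_m = 0.475 km.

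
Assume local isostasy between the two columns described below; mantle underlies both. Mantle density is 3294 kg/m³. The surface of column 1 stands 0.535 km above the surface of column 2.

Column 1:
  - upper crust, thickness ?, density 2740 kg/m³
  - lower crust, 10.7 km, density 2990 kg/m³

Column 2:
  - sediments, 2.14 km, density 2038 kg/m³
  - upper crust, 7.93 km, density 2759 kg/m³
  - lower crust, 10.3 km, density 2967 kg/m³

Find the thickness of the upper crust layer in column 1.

15.9 km

Take the compensation level at the base of the deeper column (depth z_c below the surface of column 1) and equate Σ ρ_i t_i down to z_c; mantle fills any gap and the z_c terms cancel.
Column 1: x×2740 + 10.7×2990 + (z_c − 10.7 − x)×3294
Column 2: 0.535×0 + 2.14×2038 + 7.93×2759 + 10.3×2967 + (z_c − 0.535 − 20.37)×3294
The z_c×3294 term appears on both sides and cancels. Collect the known terms of each column as K = Σ(ρt)_known − 3294 × (depth of known layers): K_1 = 31993 − 3294×10.7 = −3252.8; K_2 = 56800.29 − 3294×(0.535 + 20.37) = −12060.78.
Balance: K_1 − x×(3294 − 2740) = K_2, so x = (K_1 − K_2)/(3294 − 2740) = 8807.98/554 = 15.9 km.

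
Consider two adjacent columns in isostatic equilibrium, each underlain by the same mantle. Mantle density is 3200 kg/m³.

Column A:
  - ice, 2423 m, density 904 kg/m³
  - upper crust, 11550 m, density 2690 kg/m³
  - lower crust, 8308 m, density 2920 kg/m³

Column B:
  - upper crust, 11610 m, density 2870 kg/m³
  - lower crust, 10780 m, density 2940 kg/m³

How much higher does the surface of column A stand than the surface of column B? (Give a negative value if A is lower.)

2230 m

For any compensation level in the mantle, the mantle terms cancel and isostasy reduces to e = (Σt_A − Σt_B) − (Σ(ρt)_A − Σ(ρt)_B) / ρ_m.
Σt_A = 22281 m; Σt_B = 22390 m; Σ(ρt)_A = 57519252; Σ(ρt)_B = 65013900 (in m·kg/m³).
e = (22281 − 22390) − (57519252 − 65013900) / 3200 = 2230 m.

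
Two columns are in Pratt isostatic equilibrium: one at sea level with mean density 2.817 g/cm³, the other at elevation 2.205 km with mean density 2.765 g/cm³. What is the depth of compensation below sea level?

ρ_ref D = ρ (D + h) → D (ρ_ref − ρ) = ρ h.
D = ρ h/(ρ_ref − ρ) = 2.765 × 2.205 km/(2.817 − 2.765) = 117 km.

117 km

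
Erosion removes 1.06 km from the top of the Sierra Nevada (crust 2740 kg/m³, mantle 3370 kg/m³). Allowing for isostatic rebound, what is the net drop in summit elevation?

Rebound u = e ρ_c/ρ_m = 1.06 km × 2740/3370 = 0.8618 km.
Net surface drop = e − u = 1.06 km − 0.8618 km = e (ρ_m − ρ_c)/ρ_m = 0.198 km.

0.198 km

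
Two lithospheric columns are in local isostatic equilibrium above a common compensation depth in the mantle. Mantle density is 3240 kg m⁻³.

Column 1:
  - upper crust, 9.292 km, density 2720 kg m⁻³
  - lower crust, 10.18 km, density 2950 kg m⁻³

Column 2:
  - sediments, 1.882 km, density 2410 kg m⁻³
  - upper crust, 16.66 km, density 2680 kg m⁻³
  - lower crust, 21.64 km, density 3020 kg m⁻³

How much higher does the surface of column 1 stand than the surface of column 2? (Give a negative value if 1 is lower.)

For any compensation level in the mantle, the mantle terms cancel and isostasy reduces to e = (Σt_1 − Σt_2) − (Σ(ρt)_1 − Σ(ρt)_2) / ρ_m.
Σt_1 = 19.472 km; Σt_2 = 40.182 km; Σ(ρt)_1 = 55305.24; Σ(ρt)_2 = 114537.22 (in km·kg m⁻³).
e = (19.472 − 40.182) − (55305.24 − 114537.22) / 3240 = −2.43 km.

−2.43 km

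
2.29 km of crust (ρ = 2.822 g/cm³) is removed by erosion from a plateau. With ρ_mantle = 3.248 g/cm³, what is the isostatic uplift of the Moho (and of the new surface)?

Unloading: uplift u = e ρ_c/ρ_m = 2.29 km × 2.822/3.248 = 1.99 km.

1.99 km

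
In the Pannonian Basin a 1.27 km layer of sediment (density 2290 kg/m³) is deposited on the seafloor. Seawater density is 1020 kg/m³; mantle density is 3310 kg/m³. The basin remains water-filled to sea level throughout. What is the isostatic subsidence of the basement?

Submarine loading: the sediment displaces seawater, and the subsidence is in turn flooded, so s (ρ_m − ρ_w) = t (ρ_sed − ρ_w).
s = 1.27 km × (2290 − 1020) / (3310 − 1020) = 0.704 km.

0.704 km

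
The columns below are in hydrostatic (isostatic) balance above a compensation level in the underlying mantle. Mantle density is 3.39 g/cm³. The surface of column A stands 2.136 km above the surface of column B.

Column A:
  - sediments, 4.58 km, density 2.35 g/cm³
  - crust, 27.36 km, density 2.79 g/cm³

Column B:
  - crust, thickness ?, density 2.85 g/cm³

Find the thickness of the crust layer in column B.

25.8 km

Take the compensation level at the base of the deeper column (depth z_c below the surface of column A) and equate Σ ρ_i t_i down to z_c; mantle fills any gap and the z_c terms cancel.
Column A: 4.58×2.35 + 27.36×2.79 + (z_c − 31.94)×3.39
Column B: 2.136×0 + x×2.85 + (z_c − 2.136 − 0 − x)×3.39
The z_c×3.39 term appears on both sides and cancels. Collect the known terms of each column as K = Σ(ρt)_known − 3.39 × (depth of known layers): K_A = 87.0974 − 3.39×31.94 = −21.1792; K_B = 0 − 3.39×(2.136 + 0) = −7.24104.
Balance: K_A = K_B − x×(3.39 − 2.85), so x = (K_B − K_A)/(3.39 − 2.85) = 13.9382/0.54 = 25.8 km.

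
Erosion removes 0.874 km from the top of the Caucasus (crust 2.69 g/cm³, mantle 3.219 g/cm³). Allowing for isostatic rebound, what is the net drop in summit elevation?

Rebound u = e ρ_c/ρ_m = 0.874 km × 2.69/3.219 = 0.7304 km.
Net surface drop = e − u = 0.874 km − 0.7304 km = e (ρ_m − ρ_c)/ρ_m = 0.144 km.

0.144 km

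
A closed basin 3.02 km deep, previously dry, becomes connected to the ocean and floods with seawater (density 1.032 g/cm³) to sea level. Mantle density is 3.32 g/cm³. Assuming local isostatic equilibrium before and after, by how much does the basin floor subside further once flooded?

1.36 km

After flooding the water column is d + s deep. Its weight must equal the weight of mantle displaced by the extra subsidence s: (d + s) ρ_w = s ρ_m.
s = d ρ_w / (ρ_m − ρ_w) = 3.02 km × 1.032/(3.32 − 1.032) = 1.36 km.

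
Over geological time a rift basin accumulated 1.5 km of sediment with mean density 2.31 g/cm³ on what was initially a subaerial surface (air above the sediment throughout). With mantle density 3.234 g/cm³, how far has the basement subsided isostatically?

1.07 km

Subaerial load: s = t ρ_sed / ρ_m = 1.5 km × 2.31/3.234 = 1.07 km.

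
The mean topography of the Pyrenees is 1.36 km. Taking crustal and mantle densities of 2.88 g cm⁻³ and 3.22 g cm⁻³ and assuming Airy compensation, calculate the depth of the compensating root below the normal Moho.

Isostatic balance requires: the weight of the topography is balanced by the buoyancy of the root, ρ_c h = (ρ_m − ρ_c) r.
r = h · ρ_c / (ρ_m − ρ_c) = 1.36 km × 2.88 / (3.22 − 2.88) = 11.5 km.

11.5 km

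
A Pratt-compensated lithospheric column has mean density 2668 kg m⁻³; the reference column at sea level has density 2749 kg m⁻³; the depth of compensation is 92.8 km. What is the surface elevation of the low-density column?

2.82 km

ρ_ref D = ρ (D + h) → h = D (ρ_ref − ρ)/ρ.
h = 92.8 km × (2749 − 2668)/2668 = 2.82 km.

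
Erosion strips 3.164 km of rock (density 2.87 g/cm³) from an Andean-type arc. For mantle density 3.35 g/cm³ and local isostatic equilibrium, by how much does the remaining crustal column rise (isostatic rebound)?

2.71 km

Unloading: uplift u = e ρ_c/ρ_m = 3.164 km × 2.87/3.35 = 2.71 km.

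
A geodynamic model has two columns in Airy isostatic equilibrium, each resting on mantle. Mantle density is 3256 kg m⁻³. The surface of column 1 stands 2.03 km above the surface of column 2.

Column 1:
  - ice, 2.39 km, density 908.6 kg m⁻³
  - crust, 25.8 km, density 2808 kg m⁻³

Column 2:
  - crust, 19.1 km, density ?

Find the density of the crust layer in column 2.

2700 kg m⁻³

Take the compensation level at the base of the deeper column (depth z_c below the surface of column 1) and equate Σ ρ_i t_i down to z_c; mantle fills any gap and the z_c terms cancel.
Column 1: 2.39×908.6 + 25.8×2808 + (z_c − 28.19)×3256
Column 2: 2.03×0 + 19.1×ρ + (z_c − 2.03 − 19.1)×3256
The z_c×3256 term appears on both sides and cancels. Collect the known terms of each column as K = Σ(ρt)_known − 3256 × (depth of known layers): K_1 = 74617.954 − 3256×28.19 = −17168.686; K_2 = 0 − 3256×(2.03 + 19.1) = −68799.28.
Balance: K_1 = K_2 + 19.1×ρ, so ρ = (K_1 − K_2)/19.1 = 51630.6/19.1 = 2700 kg m⁻³.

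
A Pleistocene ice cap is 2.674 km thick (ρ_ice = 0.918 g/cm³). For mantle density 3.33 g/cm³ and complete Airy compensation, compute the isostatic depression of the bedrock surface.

Isostatic balance requires: the ice load ρ_ice t is balanced by mantle displaced below, ρ_m s.
s = t ρ_ice / ρ_m = 2.674 km × 0.918/3.33 = 0.737 km.

0.737 km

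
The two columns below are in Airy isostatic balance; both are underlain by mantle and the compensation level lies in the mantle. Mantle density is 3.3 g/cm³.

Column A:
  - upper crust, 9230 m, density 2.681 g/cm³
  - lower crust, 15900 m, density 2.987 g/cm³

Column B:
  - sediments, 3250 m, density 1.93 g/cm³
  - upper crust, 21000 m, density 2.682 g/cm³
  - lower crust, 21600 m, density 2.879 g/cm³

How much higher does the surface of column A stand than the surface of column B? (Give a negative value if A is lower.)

−4800 m

For any compensation level in the mantle, the mantle terms cancel and isostasy reduces to e = (Σt_A − Σt_B) − (Σ(ρt)_A − Σ(ρt)_B) / ρ_m.
Σt_A = 25130 m; Σt_B = 45850 m; Σ(ρt)_A = 72238.93; Σ(ρt)_B = 124780.9 (in m·g/cm³).
e = (25130 − 45850) − (72238.93 − 124780.9) / 3.3 = −4800 m.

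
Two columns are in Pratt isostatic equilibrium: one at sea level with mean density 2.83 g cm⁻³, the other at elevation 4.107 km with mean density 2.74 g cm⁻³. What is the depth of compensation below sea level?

125 km

ρ_ref D = ρ (D + h) → D (ρ_ref − ρ) = ρ h.
D = ρ h/(ρ_ref − ρ) = 2.74 × 4.107 km/(2.83 − 2.74) = 125 km.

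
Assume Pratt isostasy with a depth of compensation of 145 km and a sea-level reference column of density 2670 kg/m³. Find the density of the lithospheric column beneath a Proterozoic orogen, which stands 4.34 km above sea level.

2590 kg/m³

Pratt balance: ρ_ref D = ρ (D + h).
ρ = ρ_ref D/(D + h) = 2670 × 145 km/(145 km + 4.34 km) = 2590 kg/m³.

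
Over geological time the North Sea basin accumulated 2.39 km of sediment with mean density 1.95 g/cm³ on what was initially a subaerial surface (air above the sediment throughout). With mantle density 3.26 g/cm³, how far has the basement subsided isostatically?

Subaerial load: s = t ρ_sed / ρ_m = 2.39 km × 1.95/3.26 = 1.43 km.

1.43 km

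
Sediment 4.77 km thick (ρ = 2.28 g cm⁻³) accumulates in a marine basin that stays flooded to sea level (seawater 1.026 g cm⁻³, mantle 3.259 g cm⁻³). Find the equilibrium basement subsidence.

Submarine loading: the sediment displaces seawater, and the subsidence is in turn flooded, so s (ρ_m − ρ_w) = t (ρ_sed − ρ_w).
s = 4.77 km × (2.28 − 1.026) / (3.259 − 1.026) = 2.68 km.

2.68 km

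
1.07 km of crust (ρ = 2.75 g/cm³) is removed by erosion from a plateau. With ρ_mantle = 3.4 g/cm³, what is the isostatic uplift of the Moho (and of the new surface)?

0.865 km

Unloading: uplift u = e ρ_c/ρ_m = 1.07 km × 2.75/3.4 = 0.865 km.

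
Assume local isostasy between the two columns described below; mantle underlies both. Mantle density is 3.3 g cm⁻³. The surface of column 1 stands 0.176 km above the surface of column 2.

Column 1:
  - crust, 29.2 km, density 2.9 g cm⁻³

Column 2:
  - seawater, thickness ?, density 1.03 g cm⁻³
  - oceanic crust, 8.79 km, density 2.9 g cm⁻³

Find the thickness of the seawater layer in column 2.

Take the compensation level at the base of the deeper column (depth z_c below the surface of column 1) and equate Σ ρ_i t_i down to z_c; mantle fills any gap and the z_c terms cancel.
Column 1: 29.2×2.9 + (z_c − 29.2)×3.3
Column 2: 0.176×0 + x×1.03 + 8.79×2.9 + (z_c − 0.176 − 8.79 − x)×3.3
The z_c×3.3 term appears on both sides and cancels. Collect the known terms of each column as K = Σ(ρt)_known − 3.3 × (depth of known layers): K_1 = 84.68 − 3.3×29.2 = −11.68; K_2 = 25.491 − 3.3×(0.176 + 8.79) = −4.0968.
Balance: K_1 = K_2 − x×(3.3 − 1.03), so x = (K_2 − K_1)/(3.3 − 1.03) = 7.5832/2.27 = 3.34 km.

3.34 km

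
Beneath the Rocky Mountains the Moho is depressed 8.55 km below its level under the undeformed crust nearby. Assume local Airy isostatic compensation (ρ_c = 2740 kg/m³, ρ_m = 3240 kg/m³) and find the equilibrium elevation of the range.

Balancing pressure at the compensation depth: ρ_c h = (ρ_m − ρ_c) r.
h = r (ρ_m − ρ_c) / ρ_c = 8.55 km × (3240 − 2740) / 2740 = 1.56 km.

1.56 km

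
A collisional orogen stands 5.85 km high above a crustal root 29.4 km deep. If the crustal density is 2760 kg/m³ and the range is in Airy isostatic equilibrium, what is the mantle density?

Airy balance: ρ_c h = (ρ_m − ρ_c) r → ρ_m = ρ_c (1 + h/r).
ρ_m = 2760 × (1 + 5.85 km/29.4 km) = 3310 kg/m³.

3310 kg/m³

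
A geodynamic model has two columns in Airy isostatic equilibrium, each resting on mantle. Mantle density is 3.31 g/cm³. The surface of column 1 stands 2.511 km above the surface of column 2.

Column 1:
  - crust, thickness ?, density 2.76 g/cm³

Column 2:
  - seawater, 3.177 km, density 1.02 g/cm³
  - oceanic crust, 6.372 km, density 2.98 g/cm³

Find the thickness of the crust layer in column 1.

32.2 km

Take the compensation level at the base of the deeper column (depth z_c below the surface of column 1) and equate Σ ρ_i t_i down to z_c; mantle fills any gap and the z_c terms cancel.
Column 1: x×2.76 + (z_c − 0 − x)×3.31
Column 2: 2.511×0 + 3.177×1.02 + 6.372×2.98 + (z_c − 2.511 − 9.549)×3.31
The z_c×3.31 term appears on both sides and cancels. Collect the known terms of each column as K = Σ(ρt)_known − 3.31 × (depth of known layers): K_1 = 0 − 3.31×0 = 0; K_2 = 22.2291 − 3.31×(2.511 + 9.549) = −17.6895.
Balance: K_1 − x×(3.31 − 2.76) = K_2, so x = (K_1 − K_2)/(3.31 − 2.76) = 17.6895/0.55 = 32.2 km.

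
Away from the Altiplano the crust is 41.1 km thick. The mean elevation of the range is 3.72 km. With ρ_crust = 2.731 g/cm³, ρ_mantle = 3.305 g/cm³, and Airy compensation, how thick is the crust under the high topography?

Root depth r = h ρ_c / (ρ_m − ρ_c) = 3.72 km × 2.731 / 0.574 = 17.7 km.
Total thickness = T + h + r = 41.1 km + 3.72 km + 17.7 km = 62.5 km.

62.5 km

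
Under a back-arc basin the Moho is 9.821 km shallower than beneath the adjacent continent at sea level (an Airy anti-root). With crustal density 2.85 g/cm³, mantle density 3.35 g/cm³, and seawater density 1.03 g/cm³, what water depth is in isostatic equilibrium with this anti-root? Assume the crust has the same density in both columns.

Replacing a thickness d of crust by seawater at the top must be balanced by replacing crust with mantle at the base: d (ρ_c − ρ_w) = a (ρ_m − ρ_c).
d = a (ρ_m − ρ_c)/(ρ_c − ρ_w) = 9.821 km × 0.5/1.82 = 2.7 km.

2.7 km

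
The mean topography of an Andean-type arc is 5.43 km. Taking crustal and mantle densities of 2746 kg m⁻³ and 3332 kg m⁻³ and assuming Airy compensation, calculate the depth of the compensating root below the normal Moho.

25.4 km

Balancing pressure at the compensation depth: the weight of the topography is balanced by the buoyancy of the root, ρ_c h = (ρ_m − ρ_c) r.
r = h · ρ_c / (ρ_m − ρ_c) = 5.43 km × 2746 / (3332 − 2746) = 25.4 km.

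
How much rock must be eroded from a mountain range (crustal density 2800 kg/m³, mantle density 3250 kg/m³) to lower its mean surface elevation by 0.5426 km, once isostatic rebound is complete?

3.92 km

Net drop Δ = e − u = e − e ρ_c/ρ_m = e (ρ_m − ρ_c)/ρ_m.
e = Δ ρ_m/(ρ_m − ρ_c) = 0.5426 km × 3250/450 = 3.92 km.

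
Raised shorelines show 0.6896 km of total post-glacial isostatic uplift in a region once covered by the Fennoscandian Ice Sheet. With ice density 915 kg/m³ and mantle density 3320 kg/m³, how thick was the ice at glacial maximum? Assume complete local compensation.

2.5 km

u = t ρ_ice/ρ_m → t = u ρ_m/ρ_ice = 0.6896 km × 3320/915 = 2.5 km.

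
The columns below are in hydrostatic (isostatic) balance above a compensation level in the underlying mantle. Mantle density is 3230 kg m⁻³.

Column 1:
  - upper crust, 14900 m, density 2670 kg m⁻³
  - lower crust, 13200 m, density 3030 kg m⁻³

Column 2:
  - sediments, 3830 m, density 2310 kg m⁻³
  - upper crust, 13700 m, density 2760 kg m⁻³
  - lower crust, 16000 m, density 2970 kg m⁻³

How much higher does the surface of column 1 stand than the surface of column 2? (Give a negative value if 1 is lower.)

For any compensation level in the mantle, the mantle terms cancel and isostasy reduces to e = (Σt_1 − Σt_2) − (Σ(ρt)_1 − Σ(ρt)_2) / ρ_m.
Σt_1 = 28100 m; Σt_2 = 33530 m; Σ(ρt)_1 = 79779000; Σ(ρt)_2 = 94179300 (in m·kg m⁻³).
e = (28100 − 33530) − (79779000 − 94179300) / 3230 = −972 m.

−972 m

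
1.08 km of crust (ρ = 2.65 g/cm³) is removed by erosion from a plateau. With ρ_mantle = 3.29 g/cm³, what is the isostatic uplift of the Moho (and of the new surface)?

Unloading: uplift u = e ρ_c/ρ_m = 1.08 km × 2.65/3.29 = 0.87 km.

0.87 km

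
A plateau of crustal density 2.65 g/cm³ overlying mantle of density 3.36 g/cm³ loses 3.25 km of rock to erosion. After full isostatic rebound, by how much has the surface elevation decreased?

0.687 km

Rebound u = e ρ_c/ρ_m = 3.25 km × 2.65/3.36 = 2.563 km.
Net surface drop = e − u = 3.25 km − 2.563 km = e (ρ_m − ρ_c)/ρ_m = 0.687 km.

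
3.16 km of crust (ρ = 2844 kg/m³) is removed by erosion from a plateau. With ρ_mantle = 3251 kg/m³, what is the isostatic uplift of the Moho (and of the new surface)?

2.76 km

Unloading: uplift u = e ρ_c/ρ_m = 3.16 km × 2844/3251 = 2.76 km.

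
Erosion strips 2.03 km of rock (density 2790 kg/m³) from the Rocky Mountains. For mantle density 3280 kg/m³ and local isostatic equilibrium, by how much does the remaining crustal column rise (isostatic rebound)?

1.73 km

Unloading: uplift u = e ρ_c/ρ_m = 2.03 km × 2790/3280 = 1.73 km.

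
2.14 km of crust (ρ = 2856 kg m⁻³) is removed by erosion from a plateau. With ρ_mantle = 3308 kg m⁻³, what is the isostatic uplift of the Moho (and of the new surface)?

1.85 km

Unloading: uplift u = e ρ_c/ρ_m = 2.14 km × 2856/3308 = 1.85 km.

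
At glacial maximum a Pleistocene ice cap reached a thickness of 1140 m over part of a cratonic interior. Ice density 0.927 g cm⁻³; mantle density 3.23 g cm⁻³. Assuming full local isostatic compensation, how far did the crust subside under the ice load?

For local isostatic compensation: the ice load ρ_ice t is balanced by mantle displaced below, ρ_m s.
s = t ρ_ice / ρ_m = 1140 m × 0.927/3.23 = 327 m.

327 m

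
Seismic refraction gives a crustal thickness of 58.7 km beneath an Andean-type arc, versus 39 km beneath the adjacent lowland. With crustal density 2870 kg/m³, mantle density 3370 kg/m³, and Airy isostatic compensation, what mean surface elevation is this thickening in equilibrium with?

2.92 km

Excess crust Δ = 58.7 km − 39 km = 19.7 km, split between elevation h and root r with h + r = Δ.
Airy balance ρ_c h = (ρ_m − ρ_c) r gives r = h ρ_c/(ρ_m − ρ_c), so h (1 + ρ_c/(ρ_m − ρ_c)) = Δ, i.e. h = Δ (ρ_m − ρ_c)/ρ_m.
h = 19.7 km × 500/3370 = 2.92 km.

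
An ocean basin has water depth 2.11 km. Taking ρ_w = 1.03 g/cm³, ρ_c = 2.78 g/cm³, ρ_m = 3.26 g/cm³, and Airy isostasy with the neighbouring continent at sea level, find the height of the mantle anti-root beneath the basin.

7.69 km

Isostatic balance requires: replacing crust with seawater at the top is compensated by replacing crust with mantle at the base: d (ρ_c − ρ_w) = a (ρ_m − ρ_c).
a = d (ρ_c − ρ_w)/(ρ_m − ρ_c) = 2.11 km × 1.75/0.48 = 7.69 km.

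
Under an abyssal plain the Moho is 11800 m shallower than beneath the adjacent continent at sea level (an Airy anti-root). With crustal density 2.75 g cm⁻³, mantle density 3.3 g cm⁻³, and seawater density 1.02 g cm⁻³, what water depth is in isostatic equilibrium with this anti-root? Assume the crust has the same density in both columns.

3750 m

Replacing a thickness d of crust by seawater at the top must be balanced by replacing crust with mantle at the base: d (ρ_c − ρ_w) = a (ρ_m − ρ_c).
d = a (ρ_m − ρ_c)/(ρ_c − ρ_w) = 11800 m × 0.55/1.73 = 3750 m.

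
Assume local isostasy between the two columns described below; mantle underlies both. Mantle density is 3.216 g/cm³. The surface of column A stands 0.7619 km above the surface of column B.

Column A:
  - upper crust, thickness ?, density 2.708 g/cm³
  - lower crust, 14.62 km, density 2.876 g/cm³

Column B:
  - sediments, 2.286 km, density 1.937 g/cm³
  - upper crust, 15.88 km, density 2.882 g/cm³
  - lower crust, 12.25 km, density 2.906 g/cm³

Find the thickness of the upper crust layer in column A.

Take the compensation level at the base of the deeper column (depth z_c below the surface of column A) and equate Σ ρ_i t_i down to z_c; mantle fills any gap and the z_c terms cancel.
Column A: x×2.708 + 14.62×2.876 + (z_c − 14.62 − x)×3.216
Column B: 0.7619×0 + 2.286×1.937 + 15.88×2.882 + 12.25×2.906 + (z_c − 0.7619 − 30.416)×3.216
The z_c×3.216 term appears on both sides and cancels. Collect the known terms of each column as K = Σ(ρt)_known − 3.216 × (depth of known layers): K_A = 42.04712 − 3.216×14.62 = −4.9708; K_B = 85.792642 − 3.216×(0.7619 + 30.416) = −14.4754844.
Balance: K_A − x×(3.216 − 2.708) = K_B, so x = (K_A − K_B)/(3.216 − 2.708) = 9.50468/0.508 = 18.7 km.

18.7 km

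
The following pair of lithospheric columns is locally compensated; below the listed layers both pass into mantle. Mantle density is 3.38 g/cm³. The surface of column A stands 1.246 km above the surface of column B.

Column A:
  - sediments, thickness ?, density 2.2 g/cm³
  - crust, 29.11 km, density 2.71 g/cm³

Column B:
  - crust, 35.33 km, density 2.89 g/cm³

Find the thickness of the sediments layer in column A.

Take the compensation level at the base of the deeper column (depth z_c below the surface of column A) and equate Σ ρ_i t_i down to z_c; mantle fills any gap and the z_c terms cancel.
Column A: x×2.2 + 29.11×2.71 + (z_c − 29.11 − x)×3.38
Column B: 1.246×0 + 35.33×2.89 + (z_c − 1.246 − 35.33)×3.38
The z_c×3.38 term appears on both sides and cancels. Collect the known terms of each column as K = Σ(ρt)_known − 3.38 × (depth of known layers): K_A = 78.8881 − 3.38×29.11 = −19.5037; K_B = 102.1037 − 3.38×(1.246 + 35.33) = −21.52318.
Balance: K_A − x×(3.38 − 2.2) = K_B, so x = (K_A − K_B)/(3.38 − 2.2) = 2.01948/1.18 = 1.71 km.

1.71 km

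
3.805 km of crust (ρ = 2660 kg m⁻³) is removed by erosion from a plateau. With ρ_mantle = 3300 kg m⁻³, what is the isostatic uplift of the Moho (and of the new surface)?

3.07 km

Unloading: uplift u = e ρ_c/ρ_m = 3.805 km × 2660/3300 = 3.07 km.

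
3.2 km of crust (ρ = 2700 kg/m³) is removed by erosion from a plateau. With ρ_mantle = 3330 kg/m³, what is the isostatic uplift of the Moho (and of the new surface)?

2.59 km

Unloading: uplift u = e ρ_c/ρ_m = 3.2 km × 2700/3330 = 2.59 km.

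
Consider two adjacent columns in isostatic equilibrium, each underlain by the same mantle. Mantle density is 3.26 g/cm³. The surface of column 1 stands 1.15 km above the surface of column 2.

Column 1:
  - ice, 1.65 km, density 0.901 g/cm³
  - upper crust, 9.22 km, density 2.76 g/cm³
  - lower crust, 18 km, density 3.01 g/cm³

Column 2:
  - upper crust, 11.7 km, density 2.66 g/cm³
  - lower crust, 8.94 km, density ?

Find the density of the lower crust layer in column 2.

Take the compensation level at the base of the deeper column (depth z_c below the surface of column 1) and equate Σ ρ_i t_i down to z_c; mantle fills any gap and the z_c terms cancel.
Column 1: 1.65×0.901 + 9.22×2.76 + 18×3.01 + (z_c − 28.87)×3.26
Column 2: 1.15×0 + 11.7×2.66 + 8.94×ρ + (z_c − 1.15 − 20.64)×3.26
The z_c×3.26 term appears on both sides and cancels. Collect the known terms of each column as K = Σ(ρt)_known − 3.26 × (depth of known layers): K_1 = 81.11385 − 3.26×28.87 = −13.00235; K_2 = 31.122 − 3.26×(1.15 + 20.64) = −39.9134.
Balance: K_1 = K_2 + 8.94×ρ, so ρ = (K_1 − K_2)/8.94 = 26.911/8.94 = 3.01 g/cm³.

3.01 g/cm³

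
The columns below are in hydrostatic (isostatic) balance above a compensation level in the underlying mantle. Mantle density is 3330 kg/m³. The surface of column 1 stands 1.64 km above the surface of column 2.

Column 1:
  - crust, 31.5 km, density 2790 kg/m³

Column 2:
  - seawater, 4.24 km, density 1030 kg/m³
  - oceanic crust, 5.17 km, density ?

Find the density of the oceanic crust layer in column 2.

2980 kg/m³

Take the compensation level at the base of the deeper column (depth z_c below the surface of column 1) and equate Σ ρ_i t_i down to z_c; mantle fills any gap and the z_c terms cancel.
Column 1: 31.5×2790 + (z_c − 31.5)×3330
Column 2: 1.64×0 + 4.24×1030 + 5.17×ρ + (z_c − 1.64 − 9.41)×3330
The z_c×3330 term appears on both sides and cancels. Collect the known terms of each column as K = Σ(ρt)_known − 3330 × (depth of known layers): K_1 = 87885 − 3330×31.5 = −17010; K_2 = 4367.2 − 3330×(1.64 + 9.41) = −32429.3.
Balance: K_1 = K_2 + 5.17×ρ, so ρ = (K_1 − K_2)/5.17 = 15419.3/5.17 = 2980 kg/m³.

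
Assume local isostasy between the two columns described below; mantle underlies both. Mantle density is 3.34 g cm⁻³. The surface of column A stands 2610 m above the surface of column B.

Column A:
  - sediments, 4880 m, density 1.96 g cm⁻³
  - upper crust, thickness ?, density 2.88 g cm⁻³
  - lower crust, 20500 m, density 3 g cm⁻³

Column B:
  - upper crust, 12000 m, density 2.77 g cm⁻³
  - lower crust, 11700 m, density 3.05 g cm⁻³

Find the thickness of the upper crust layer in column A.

11400 m

Take the compensation level at the base of the deeper column (depth z_c below the surface of column A) and equate Σ ρ_i t_i down to z_c; mantle fills any gap and the z_c terms cancel.
Column A: 4880×1.96 + x×2.88 + 20500×3 + (z_c − 25380 − x)×3.34
Column B: 2610×0 + 12000×2.77 + 11700×3.05 + (z_c − 2610 − 23700)×3.34
The z_c×3.34 term appears on both sides and cancels. Collect the known terms of each column as K = Σ(ρt)_known − 3.34 × (depth of known layers): K_A = 71064.8 − 3.34×25380 = −13704.4; K_B = 68925 − 3.34×(2610 + 23700) = −18950.4.
Balance: K_A − x×(3.34 − 2.88) = K_B, so x = (K_A − K_B)/(3.34 − 2.88) = 5246/0.46 = 11400 m.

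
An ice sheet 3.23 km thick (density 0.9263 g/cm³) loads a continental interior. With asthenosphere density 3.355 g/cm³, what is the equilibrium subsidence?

0.892 km

Isostatic balance requires: the ice load ρ_ice t is balanced by mantle displaced below, ρ_m s.
s = t ρ_ice / ρ_m = 3.23 km × 0.9263/3.355 = 0.892 km.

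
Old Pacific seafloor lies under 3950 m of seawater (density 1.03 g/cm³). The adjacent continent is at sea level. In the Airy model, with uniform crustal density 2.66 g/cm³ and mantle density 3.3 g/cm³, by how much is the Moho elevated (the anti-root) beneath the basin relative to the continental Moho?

In Airy isostatic equilibrium: replacing crust with seawater at the top is compensated by replacing crust with mantle at the base: d (ρ_c − ρ_w) = a (ρ_m − ρ_c).
a = d (ρ_c − ρ_w)/(ρ_m − ρ_c) = 3950 m × 1.63/0.64 = 10100 m.

10100 m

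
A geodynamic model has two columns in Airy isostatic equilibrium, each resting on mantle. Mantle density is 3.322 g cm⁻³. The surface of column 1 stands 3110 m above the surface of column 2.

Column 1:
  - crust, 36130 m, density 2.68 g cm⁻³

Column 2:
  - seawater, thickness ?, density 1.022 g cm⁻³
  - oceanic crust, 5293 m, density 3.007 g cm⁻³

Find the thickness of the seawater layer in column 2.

4870 m

Take the compensation level at the base of the deeper column (depth z_c below the surface of column 1) and equate Σ ρ_i t_i down to z_c; mantle fills any gap and the z_c terms cancel.
Column 1: 36130×2.68 + (z_c − 36130)×3.322
Column 2: 3110×0 + x×1.022 + 5293×3.007 + (z_c − 3110 − 5293 − x)×3.322
The z_c×3.322 term appears on both sides and cancels. Collect the known terms of each column as K = Σ(ρt)_known − 3.322 × (depth of known layers): K_1 = 96828.4 − 3.322×36130 = −23195.46; K_2 = 15916.051 − 3.322×(3110 + 5293) = −11998.715.
Balance: K_1 = K_2 − x×(3.322 − 1.022), so x = (K_2 − K_1)/(3.322 − 1.022) = 11196.7/2.3 = 4870 m.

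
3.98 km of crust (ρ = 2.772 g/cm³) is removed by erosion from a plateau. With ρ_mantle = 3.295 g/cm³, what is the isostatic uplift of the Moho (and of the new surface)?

3.35 km

Unloading: uplift u = e ρ_c/ρ_m = 3.98 km × 2.772/3.295 = 3.35 km.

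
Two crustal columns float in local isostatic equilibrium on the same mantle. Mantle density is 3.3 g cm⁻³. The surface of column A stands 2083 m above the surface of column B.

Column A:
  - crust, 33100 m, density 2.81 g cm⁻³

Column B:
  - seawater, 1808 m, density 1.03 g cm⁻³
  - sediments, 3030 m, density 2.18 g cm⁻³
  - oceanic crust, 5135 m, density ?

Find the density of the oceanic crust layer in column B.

2.94 g cm⁻³

Take the compensation level at the base of the deeper column (depth z_c below the surface of column A) and equate Σ ρ_i t_i down to z_c; mantle fills any gap and the z_c terms cancel.
Column A: 33100×2.81 + (z_c − 33100)×3.3
Column B: 2083×0 + 1808×1.03 + 3030×2.18 + 5135×ρ + (z_c − 2083 − 9973)×3.3
The z_c×3.3 term appears on both sides and cancels. Collect the known terms of each column as K = Σ(ρt)_known − 3.3 × (depth of known layers): K_A = 93011 − 3.3×33100 = −16219; K_B = 8467.64 − 3.3×(2083 + 9973) = −31317.16.
Balance: K_A = K_B + 5135×ρ, so ρ = (K_A − K_B)/5135 = 15098.2/5135 = 2.94 g cm⁻³.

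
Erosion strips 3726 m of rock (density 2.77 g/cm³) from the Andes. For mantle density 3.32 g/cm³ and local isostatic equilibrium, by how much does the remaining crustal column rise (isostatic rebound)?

3110 m

Unloading: uplift u = e ρ_c/ρ_m = 3726 m × 2.77/3.32 = 3110 m.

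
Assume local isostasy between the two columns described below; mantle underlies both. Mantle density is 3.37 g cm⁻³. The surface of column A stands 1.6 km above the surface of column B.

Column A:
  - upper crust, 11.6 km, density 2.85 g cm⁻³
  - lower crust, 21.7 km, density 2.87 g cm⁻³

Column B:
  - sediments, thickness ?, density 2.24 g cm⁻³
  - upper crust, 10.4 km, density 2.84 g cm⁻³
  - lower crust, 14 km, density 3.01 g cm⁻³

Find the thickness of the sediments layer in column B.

0.83 km

Take the compensation level at the base of the deeper column (depth z_c below the surface of column A) and equate Σ ρ_i t_i down to z_c; mantle fills any gap and the z_c terms cancel.
Column A: 11.6×2.85 + 21.7×2.87 + (z_c − 33.3)×3.37
Column B: 1.6×0 + x×2.24 + 10.4×2.84 + 14×3.01 + (z_c − 1.6 − 24.4 − x)×3.37
The z_c×3.37 term appears on both sides and cancels. Collect the known terms of each column as K = Σ(ρt)_known − 3.37 × (depth of known layers): K_A = 95.339 − 3.37×33.3 = −16.882; K_B = 71.676 − 3.37×(1.6 + 24.4) = −15.944.
Balance: K_A = K_B − x×(3.37 − 2.24), so x = (K_B − K_A)/(3.37 − 2.24) = 0.938/1.13 = 0.83 km.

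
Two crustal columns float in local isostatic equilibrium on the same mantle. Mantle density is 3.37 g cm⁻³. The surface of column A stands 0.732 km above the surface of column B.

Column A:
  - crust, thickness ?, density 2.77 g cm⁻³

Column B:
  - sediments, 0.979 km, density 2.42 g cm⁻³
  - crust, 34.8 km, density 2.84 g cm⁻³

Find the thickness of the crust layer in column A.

36.4 km

Take the compensation level at the base of the deeper column (depth z_c below the surface of column A) and equate Σ ρ_i t_i down to z_c; mantle fills any gap and the z_c terms cancel.
Column A: x×2.77 + (z_c − 0 − x)×3.37
Column B: 0.732×0 + 0.979×2.42 + 34.8×2.84 + (z_c − 0.732 − 35.779)×3.37
The z_c×3.37 term appears on both sides and cancels. Collect the known terms of each column as K = Σ(ρt)_known − 3.37 × (depth of known layers): K_A = 0 − 3.37×0 = 0; K_B = 101.20118 − 3.37×(0.732 + 35.779) = −21.84089.
Balance: K_A − x×(3.37 − 2.77) = K_B, so x = (K_A − K_B)/(3.37 − 2.77) = 21.8409/0.6 = 36.4 km.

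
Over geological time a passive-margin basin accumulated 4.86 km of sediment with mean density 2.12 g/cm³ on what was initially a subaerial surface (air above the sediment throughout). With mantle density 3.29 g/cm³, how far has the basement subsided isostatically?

Subaerial load: s = t ρ_sed / ρ_m = 4.86 km × 2.12/3.29 = 3.13 km.

3.13 km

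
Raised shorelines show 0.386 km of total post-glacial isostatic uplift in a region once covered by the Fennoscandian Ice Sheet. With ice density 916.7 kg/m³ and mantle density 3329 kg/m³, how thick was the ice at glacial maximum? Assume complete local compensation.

u = t ρ_ice/ρ_m → t = u ρ_m/ρ_ice = 0.386 km × 3329/916.7 = 1.4 km.

1.4 km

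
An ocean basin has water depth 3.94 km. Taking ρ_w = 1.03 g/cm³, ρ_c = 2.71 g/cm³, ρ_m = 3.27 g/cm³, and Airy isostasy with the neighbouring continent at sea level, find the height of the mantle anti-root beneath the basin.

11.8 km

Balancing pressure at the compensation depth: replacing crust with seawater at the top is compensated by replacing crust with mantle at the base: d (ρ_c − ρ_w) = a (ρ_m − ρ_c).
a = d (ρ_c − ρ_w)/(ρ_m − ρ_c) = 3.94 km × 1.68/0.56 = 11.8 km.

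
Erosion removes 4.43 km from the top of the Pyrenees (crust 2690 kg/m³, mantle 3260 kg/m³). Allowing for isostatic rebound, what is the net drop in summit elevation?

0.775 km

Rebound u = e ρ_c/ρ_m = 4.43 km × 2690/3260 = 3.655 km.
Net surface drop = e − u = 4.43 km − 3.655 km = e (ρ_m − ρ_c)/ρ_m = 0.775 km.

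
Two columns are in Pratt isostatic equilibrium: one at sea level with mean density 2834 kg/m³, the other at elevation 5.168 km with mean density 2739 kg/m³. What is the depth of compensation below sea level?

149 km

ρ_ref D = ρ (D + h) → D (ρ_ref − ρ) = ρ h.
D = ρ h/(ρ_ref − ρ) = 2739 × 5.168 km/(2834 − 2739) = 149 km.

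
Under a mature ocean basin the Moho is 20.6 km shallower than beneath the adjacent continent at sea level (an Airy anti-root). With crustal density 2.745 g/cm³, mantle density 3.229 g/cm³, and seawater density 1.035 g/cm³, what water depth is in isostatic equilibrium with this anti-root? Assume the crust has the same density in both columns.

5.83 km

Replacing a thickness d of crust by seawater at the top must be balanced by replacing crust with mantle at the base: d (ρ_c − ρ_w) = a (ρ_m − ρ_c).
d = a (ρ_m − ρ_c)/(ρ_c − ρ_w) = 20.6 km × 0.484/1.71 = 5.83 km.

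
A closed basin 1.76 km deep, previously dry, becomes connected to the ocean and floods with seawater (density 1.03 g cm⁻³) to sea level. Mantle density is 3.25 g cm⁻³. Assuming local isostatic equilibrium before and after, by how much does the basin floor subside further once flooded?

After flooding the water column is d + s deep. Its weight must equal the weight of mantle displaced by the extra subsidence s: (d + s) ρ_w = s ρ_m.
s = d ρ_w / (ρ_m − ρ_w) = 1.76 km × 1.03/(3.25 − 1.03) = 0.817 km.

0.817 km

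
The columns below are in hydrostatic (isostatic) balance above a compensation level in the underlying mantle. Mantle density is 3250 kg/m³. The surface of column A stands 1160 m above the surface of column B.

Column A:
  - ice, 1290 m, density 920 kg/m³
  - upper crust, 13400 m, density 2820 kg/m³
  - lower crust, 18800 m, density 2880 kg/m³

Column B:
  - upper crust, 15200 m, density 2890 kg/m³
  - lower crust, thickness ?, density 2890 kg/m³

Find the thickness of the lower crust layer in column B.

18000 m

Take the compensation level at the base of the deeper column (depth z_c below the surface of column A) and equate Σ ρ_i t_i down to z_c; mantle fills any gap and the z_c terms cancel.
Column A: 1290×920 + 13400×2820 + 18800×2880 + (z_c − 33490)×3250
Column B: 1160×0 + 15200×2890 + x×2890 + (z_c − 1160 − 15200 − x)×3250
The z_c×3250 term appears on both sides and cancels. Collect the known terms of each column as K = Σ(ρt)_known − 3250 × (depth of known layers): K_A = 93118800 − 3250×33490 = −15723700; K_B = 43928000 − 3250×(1160 + 15200) = −9242000.
Balance: K_A = K_B − x×(3250 − 2890), so x = (K_B − K_A)/(3250 − 2890) = 6481700/360 = 18000 m.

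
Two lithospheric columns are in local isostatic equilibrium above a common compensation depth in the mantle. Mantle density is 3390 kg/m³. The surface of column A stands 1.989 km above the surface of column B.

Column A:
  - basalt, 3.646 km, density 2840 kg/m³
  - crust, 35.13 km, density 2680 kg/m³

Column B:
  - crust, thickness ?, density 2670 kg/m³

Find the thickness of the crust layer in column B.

Take the compensation level at the base of the deeper column (depth z_c below the surface of column A) and equate Σ ρ_i t_i down to z_c; mantle fills any gap and the z_c terms cancel.
Column A: 3.646×2840 + 35.13×2680 + (z_c − 38.776)×3390
Column B: 1.989×0 + x×2670 + (z_c − 1.989 − 0 − x)×3390
The z_c×3390 term appears on both sides and cancels. Collect the known terms of each column as K = Σ(ρt)_known − 3390 × (depth of known layers): K_A = 104503.04 − 3390×38.776 = −26947.6; K_B = 0 − 3390×(1.989 + 0) = −6742.71.
Balance: K_A = K_B − x×(3390 − 2670), so x = (K_B − K_A)/(3390 − 2670) = 20204.9/720 = 28.1 km.

28.1 km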